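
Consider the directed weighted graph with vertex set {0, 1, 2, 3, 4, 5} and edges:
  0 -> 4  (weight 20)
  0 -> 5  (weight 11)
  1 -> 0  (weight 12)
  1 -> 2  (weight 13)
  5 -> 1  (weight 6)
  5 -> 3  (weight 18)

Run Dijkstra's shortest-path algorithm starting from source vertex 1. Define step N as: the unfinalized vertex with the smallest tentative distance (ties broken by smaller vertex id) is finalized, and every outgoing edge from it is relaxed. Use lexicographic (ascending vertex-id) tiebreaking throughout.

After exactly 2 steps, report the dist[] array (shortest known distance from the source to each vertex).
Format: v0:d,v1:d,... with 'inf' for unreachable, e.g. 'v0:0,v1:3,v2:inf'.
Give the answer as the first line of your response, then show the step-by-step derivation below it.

v0:12,v1:0,v2:13,v3:inf,v4:32,v5:23

step 1: dist = v0:12,v1:0,v2:13,v3:inf,v4:inf,v5:inf
step 2: dist = v0:12,v1:0,v2:13,v3:inf,v4:32,v5:23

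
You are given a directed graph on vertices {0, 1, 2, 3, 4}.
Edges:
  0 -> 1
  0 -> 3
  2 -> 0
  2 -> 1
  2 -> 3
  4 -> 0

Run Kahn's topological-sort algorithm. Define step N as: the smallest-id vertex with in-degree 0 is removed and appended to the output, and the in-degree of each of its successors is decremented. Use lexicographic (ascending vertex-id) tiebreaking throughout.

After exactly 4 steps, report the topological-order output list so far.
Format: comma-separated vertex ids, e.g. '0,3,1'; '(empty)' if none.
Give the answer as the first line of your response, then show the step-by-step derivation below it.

2,4,0,1

step 1: output 2; order=[2]; indeg=(1,1,0,1,0)
step 2: output 4; order=[2,4]; indeg=(0,1,0,1,0)
step 3: output 0; order=[2,4,0]; indeg=(0,0,0,0,0)
step 4: output 1; order=[2,4,0,1]; indeg=(0,0,0,0,0)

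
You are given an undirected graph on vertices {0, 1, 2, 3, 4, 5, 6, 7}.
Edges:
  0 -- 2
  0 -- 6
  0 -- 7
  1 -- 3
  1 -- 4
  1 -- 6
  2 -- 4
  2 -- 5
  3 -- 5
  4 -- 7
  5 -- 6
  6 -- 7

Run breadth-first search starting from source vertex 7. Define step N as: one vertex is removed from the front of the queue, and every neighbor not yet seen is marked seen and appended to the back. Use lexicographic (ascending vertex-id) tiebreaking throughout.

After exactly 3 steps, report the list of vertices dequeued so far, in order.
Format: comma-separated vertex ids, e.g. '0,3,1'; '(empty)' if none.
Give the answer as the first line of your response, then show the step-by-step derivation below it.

7,0,4

step 1: dequeue 7; queue=[0,4,6]; order=7
step 2: dequeue 0; queue=[4,6,2]; order=7,0
step 3: dequeue 4; queue=[6,2,1]; order=7,0,4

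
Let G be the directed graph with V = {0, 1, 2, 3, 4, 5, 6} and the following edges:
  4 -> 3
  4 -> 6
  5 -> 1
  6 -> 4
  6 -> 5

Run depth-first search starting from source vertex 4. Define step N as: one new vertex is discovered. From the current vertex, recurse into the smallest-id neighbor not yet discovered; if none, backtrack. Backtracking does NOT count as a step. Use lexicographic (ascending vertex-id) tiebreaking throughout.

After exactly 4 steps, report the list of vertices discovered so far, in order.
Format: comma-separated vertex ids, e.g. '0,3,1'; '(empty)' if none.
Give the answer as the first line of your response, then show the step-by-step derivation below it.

4,3,6,5

step 1: discover 4; path=4; order=4
step 2: discover 3; path=4>3; order=4,3
step 3: discover 6; path=4>6; order=4,3,6
step 4: discover 5; path=4>6>5; order=4,3,6,5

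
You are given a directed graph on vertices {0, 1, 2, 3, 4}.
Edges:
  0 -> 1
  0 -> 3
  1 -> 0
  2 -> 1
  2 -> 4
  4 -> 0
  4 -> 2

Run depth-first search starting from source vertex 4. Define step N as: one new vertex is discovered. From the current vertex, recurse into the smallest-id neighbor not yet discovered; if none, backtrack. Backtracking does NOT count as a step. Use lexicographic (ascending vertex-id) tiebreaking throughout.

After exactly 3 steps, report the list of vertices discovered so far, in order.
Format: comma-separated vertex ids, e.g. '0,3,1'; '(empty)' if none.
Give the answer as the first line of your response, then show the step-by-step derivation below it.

4,0,1

step 1: discover 4; path=4; order=4
step 2: discover 0; path=4>0; order=4,0
step 3: discover 1; path=4>0>1; order=4,0,1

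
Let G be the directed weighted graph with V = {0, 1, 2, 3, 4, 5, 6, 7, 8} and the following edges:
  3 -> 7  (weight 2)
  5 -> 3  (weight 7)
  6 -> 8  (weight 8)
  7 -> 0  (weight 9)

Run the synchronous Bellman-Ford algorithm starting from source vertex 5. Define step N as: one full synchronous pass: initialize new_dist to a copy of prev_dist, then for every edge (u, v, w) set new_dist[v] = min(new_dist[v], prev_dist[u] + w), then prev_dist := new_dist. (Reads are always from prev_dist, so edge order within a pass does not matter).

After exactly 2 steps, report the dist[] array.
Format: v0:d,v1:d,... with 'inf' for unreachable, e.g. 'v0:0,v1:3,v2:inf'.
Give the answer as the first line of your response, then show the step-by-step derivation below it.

v0:inf,v1:inf,v2:inf,v3:7,v4:inf,v5:0,v6:inf,v7:9,v8:inf

step 1: dist = v0:inf,v1:inf,v2:inf,v3:7,v4:inf,v5:0,v6:inf,v7:inf,v8:inf
step 2: dist = v0:inf,v1:inf,v2:inf,v3:7,v4:inf,v5:0,v6:inf,v7:9,v8:inf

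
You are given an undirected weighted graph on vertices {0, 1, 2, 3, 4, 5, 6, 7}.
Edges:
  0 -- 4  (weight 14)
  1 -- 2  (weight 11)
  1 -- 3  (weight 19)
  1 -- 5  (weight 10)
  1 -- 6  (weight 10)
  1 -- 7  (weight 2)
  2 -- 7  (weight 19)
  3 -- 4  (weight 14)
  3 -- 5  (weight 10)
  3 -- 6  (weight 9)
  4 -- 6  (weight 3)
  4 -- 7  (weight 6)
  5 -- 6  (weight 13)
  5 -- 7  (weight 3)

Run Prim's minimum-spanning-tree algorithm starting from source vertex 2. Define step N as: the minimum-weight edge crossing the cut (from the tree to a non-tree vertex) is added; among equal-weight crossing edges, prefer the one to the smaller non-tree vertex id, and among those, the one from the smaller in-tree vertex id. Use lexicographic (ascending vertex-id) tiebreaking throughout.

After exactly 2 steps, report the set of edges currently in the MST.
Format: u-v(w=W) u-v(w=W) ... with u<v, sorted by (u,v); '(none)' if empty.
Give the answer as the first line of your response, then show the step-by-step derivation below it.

1-2(w=11) 1-7(w=2)

step 1: add edge 1-2 (w=11); MST = {1-2(w=11)}
step 2: add edge 1-7 (w=2); MST = {1-2(w=11) 1-7(w=2)}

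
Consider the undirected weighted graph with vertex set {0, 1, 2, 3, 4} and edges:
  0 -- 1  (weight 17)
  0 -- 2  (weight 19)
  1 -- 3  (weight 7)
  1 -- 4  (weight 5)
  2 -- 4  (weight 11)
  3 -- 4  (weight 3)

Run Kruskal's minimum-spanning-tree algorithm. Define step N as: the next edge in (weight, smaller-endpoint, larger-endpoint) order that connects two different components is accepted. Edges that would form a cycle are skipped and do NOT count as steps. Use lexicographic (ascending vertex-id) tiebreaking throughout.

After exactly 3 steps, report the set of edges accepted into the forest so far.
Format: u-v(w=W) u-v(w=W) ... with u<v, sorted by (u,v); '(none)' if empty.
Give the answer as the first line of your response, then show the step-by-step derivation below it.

1-4(w=5) 2-4(w=11) 3-4(w=3)

step 1: add edge 3-4 (w=3); MST = {3-4(w=3)}
step 2: add edge 1-4 (w=5); MST = {1-4(w=5) 3-4(w=3)}
step 3: add edge 2-4 (w=11); MST = {1-4(w=5) 2-4(w=11) 3-4(w=3)}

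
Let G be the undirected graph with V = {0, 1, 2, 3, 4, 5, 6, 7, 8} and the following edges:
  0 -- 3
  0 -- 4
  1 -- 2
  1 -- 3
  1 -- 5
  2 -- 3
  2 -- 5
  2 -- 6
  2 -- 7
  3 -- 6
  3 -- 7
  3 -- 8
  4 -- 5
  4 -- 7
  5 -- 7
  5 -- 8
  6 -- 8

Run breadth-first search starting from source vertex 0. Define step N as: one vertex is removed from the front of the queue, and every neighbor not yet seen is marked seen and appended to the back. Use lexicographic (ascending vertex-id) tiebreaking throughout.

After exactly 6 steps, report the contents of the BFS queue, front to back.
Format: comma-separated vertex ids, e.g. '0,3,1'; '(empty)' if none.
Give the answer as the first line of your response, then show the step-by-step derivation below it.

7,8,5

step 1: dequeue 0; queue=[3,4]; order=0
step 2: dequeue 3; queue=[4,1,2,6,7,8]; order=0,3
step 3: dequeue 4; queue=[1,2,6,7,8,5]; order=0,3,4
step 4: dequeue 1; queue=[2,6,7,8,5]; order=0,3,4,1
step 5: dequeue 2; queue=[6,7,8,5]; order=0,3,4,1,2
step 6: dequeue 6; queue=[7,8,5]; order=0,3,4,1,2,6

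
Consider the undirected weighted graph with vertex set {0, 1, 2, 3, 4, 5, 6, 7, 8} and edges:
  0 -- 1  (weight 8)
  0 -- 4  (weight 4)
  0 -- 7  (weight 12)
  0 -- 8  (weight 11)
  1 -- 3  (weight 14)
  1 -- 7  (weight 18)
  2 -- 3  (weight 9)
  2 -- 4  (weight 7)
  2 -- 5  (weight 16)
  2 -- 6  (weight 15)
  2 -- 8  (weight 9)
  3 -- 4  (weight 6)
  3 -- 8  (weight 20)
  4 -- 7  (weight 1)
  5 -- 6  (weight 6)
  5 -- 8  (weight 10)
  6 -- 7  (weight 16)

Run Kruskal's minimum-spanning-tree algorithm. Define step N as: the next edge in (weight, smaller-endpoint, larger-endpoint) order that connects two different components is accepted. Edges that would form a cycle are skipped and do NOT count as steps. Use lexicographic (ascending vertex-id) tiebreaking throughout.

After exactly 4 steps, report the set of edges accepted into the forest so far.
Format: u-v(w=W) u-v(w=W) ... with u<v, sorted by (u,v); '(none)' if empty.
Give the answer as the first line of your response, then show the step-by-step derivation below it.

0-4(w=4) 3-4(w=6) 4-7(w=1) 5-6(w=6)

step 1: add edge 4-7 (w=1); MST = {4-7(w=1)}
step 2: add edge 0-4 (w=4); MST = {0-4(w=4) 4-7(w=1)}
step 3: add edge 3-4 (w=6); MST = {0-4(w=4) 3-4(w=6) 4-7(w=1)}
step 4: add edge 5-6 (w=6); MST = {0-4(w=4) 3-4(w=6) 4-7(w=1) 5-6(w=6)}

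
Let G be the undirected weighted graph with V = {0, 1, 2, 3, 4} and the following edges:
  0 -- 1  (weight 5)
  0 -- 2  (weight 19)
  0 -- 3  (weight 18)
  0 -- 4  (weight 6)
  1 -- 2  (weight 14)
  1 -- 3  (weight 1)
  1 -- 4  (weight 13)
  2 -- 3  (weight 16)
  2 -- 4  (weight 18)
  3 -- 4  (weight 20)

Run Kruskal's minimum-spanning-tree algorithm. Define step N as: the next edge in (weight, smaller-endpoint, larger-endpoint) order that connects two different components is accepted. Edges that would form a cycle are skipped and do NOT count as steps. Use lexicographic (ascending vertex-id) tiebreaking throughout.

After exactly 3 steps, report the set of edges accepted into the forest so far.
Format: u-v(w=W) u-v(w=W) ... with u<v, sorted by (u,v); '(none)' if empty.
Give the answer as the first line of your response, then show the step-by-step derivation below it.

0-1(w=5) 0-4(w=6) 1-3(w=1)

step 1: add edge 1-3 (w=1); MST = {1-3(w=1)}
step 2: add edge 0-1 (w=5); MST = {0-1(w=5) 1-3(w=1)}
step 3: add edge 0-4 (w=6); MST = {0-1(w=5) 0-4(w=6) 1-3(w=1)}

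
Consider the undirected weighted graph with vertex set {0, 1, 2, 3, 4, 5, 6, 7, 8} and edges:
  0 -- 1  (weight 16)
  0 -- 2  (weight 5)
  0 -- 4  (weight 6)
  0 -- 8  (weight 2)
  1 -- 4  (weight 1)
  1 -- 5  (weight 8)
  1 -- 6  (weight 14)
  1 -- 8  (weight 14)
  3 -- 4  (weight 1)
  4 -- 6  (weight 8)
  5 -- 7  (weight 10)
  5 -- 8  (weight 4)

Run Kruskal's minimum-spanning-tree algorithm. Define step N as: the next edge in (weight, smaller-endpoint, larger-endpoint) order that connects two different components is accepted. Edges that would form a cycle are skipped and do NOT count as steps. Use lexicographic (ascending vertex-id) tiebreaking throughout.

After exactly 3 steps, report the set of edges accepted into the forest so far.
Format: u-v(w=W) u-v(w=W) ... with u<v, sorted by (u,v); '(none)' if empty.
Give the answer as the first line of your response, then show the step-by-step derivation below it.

0-8(w=2) 1-4(w=1) 3-4(w=1)

step 1: add edge 1-4 (w=1); MST = {1-4(w=1)}
step 2: add edge 3-4 (w=1); MST = {1-4(w=1) 3-4(w=1)}
step 3: add edge 0-8 (w=2); MST = {0-8(w=2) 1-4(w=1) 3-4(w=1)}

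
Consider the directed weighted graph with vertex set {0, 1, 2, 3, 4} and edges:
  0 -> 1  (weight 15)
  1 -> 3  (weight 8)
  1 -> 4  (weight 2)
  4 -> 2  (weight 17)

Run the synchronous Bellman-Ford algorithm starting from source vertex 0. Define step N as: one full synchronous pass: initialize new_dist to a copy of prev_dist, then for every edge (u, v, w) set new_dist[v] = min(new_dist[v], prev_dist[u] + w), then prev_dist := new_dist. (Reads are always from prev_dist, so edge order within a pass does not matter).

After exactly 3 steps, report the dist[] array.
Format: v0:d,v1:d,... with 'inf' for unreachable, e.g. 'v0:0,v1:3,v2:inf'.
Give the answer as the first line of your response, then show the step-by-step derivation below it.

v0:0,v1:15,v2:34,v3:23,v4:17

step 1: dist = v0:0,v1:15,v2:inf,v3:inf,v4:inf
step 2: dist = v0:0,v1:15,v2:inf,v3:23,v4:17
step 3: dist = v0:0,v1:15,v2:34,v3:23,v4:17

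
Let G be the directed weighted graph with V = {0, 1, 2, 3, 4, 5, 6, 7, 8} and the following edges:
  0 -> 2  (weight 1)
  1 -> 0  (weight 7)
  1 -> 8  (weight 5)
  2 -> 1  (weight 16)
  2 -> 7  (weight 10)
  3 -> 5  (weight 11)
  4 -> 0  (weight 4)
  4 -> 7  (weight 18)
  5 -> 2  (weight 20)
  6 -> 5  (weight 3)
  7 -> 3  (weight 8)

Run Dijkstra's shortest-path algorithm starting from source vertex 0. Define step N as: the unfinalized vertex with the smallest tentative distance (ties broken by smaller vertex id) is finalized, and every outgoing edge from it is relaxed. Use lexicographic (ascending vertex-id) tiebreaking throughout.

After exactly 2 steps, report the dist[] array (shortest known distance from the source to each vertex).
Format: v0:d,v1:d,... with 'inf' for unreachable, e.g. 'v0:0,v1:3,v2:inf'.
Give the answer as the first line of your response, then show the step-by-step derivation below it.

v0:0,v1:17,v2:1,v3:inf,v4:inf,v5:inf,v6:inf,v7:11,v8:inf

step 1: dist = v0:0,v1:inf,v2:1,v3:inf,v4:inf,v5:inf,v6:inf,v7:inf,v8:inf
step 2: dist = v0:0,v1:17,v2:1,v3:inf,v4:inf,v5:inf,v6:inf,v7:11,v8:inf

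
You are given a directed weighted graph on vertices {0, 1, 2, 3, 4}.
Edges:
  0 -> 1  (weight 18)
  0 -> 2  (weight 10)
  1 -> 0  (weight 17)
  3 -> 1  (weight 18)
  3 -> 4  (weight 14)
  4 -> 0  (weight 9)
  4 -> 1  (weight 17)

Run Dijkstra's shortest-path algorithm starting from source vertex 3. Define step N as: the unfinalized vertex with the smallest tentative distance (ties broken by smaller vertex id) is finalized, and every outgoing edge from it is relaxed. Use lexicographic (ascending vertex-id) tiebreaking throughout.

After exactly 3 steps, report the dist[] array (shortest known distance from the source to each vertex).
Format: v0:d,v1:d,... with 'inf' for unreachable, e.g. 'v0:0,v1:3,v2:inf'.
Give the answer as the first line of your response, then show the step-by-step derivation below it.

v0:23,v1:18,v2:inf,v3:0,v4:14

step 1: dist = v0:inf,v1:18,v2:inf,v3:0,v4:14
step 2: dist = v0:23,v1:18,v2:inf,v3:0,v4:14
step 3: dist = v0:23,v1:18,v2:inf,v3:0,v4:14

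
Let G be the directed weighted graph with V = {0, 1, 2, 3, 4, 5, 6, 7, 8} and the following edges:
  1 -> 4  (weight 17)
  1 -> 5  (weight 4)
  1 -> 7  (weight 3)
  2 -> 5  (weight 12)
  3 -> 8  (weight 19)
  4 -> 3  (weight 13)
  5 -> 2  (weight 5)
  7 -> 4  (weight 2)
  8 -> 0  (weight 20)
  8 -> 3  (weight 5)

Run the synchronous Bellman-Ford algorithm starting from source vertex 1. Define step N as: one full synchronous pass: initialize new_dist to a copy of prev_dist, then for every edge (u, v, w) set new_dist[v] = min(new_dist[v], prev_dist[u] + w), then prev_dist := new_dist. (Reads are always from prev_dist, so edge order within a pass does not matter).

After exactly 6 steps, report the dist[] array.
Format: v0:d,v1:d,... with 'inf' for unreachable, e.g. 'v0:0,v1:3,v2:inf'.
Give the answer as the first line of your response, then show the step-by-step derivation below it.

v0:57,v1:0,v2:9,v3:18,v4:5,v5:4,v6:inf,v7:3,v8:37

step 1: dist = v0:inf,v1:0,v2:inf,v3:inf,v4:17,v5:4,v6:inf,v7:3,v8:inf
step 2: dist = v0:inf,v1:0,v2:9,v3:30,v4:5,v5:4,v6:inf,v7:3,v8:inf
step 3: dist = v0:inf,v1:0,v2:9,v3:18,v4:5,v5:4,v6:inf,v7:3,v8:49
step 4: dist = v0:69,v1:0,v2:9,v3:18,v4:5,v5:4,v6:inf,v7:3,v8:37
step 5: dist = v0:57,v1:0,v2:9,v3:18,v4:5,v5:4,v6:inf,v7:3,v8:37
step 6: dist = v0:57,v1:0,v2:9,v3:18,v4:5,v5:4,v6:inf,v7:3,v8:37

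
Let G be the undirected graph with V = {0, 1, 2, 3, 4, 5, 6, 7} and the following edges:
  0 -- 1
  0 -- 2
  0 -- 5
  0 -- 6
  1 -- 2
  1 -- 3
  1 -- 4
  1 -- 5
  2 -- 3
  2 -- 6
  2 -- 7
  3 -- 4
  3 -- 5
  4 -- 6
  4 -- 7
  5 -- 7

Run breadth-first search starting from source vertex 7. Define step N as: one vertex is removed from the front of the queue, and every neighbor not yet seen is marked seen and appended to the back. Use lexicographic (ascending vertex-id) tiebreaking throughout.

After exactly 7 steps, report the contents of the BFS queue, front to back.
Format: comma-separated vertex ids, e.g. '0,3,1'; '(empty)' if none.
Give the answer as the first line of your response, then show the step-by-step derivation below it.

6

step 1: dequeue 7; queue=[2,4,5]; order=7
step 2: dequeue 2; queue=[4,5,0,1,3,6]; order=7,2
step 3: dequeue 4; queue=[5,0,1,3,6]; order=7,2,4
step 4: dequeue 5; queue=[0,1,3,6]; order=7,2,4,5
step 5: dequeue 0; queue=[1,3,6]; order=7,2,4,5,0
step 6: dequeue 1; queue=[3,6]; order=7,2,4,5,0,1
step 7: dequeue 3; queue=[6]; order=7,2,4,5,0,1,3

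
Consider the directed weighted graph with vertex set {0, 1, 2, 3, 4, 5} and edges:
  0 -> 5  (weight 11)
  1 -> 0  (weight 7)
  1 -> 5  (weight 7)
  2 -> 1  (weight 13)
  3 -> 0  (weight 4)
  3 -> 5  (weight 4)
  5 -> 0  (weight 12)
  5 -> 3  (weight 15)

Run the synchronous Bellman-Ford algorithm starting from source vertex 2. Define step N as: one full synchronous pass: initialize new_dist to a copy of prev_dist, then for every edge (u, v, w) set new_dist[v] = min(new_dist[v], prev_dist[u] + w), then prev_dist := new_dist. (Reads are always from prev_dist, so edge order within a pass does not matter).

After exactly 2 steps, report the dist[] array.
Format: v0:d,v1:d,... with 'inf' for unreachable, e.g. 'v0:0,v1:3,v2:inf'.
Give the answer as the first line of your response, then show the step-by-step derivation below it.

v0:20,v1:13,v2:0,v3:inf,v4:inf,v5:20

step 1: dist = v0:inf,v1:13,v2:0,v3:inf,v4:inf,v5:inf
step 2: dist = v0:20,v1:13,v2:0,v3:inf,v4:inf,v5:20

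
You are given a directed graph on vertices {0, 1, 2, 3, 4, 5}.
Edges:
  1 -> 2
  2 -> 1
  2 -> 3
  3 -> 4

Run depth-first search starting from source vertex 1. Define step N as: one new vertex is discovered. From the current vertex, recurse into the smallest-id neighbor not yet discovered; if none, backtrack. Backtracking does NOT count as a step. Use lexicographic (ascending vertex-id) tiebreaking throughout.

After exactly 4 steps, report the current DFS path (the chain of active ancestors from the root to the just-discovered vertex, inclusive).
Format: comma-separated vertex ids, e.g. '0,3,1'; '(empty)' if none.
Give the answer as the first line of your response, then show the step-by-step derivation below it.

1,2,3,4

step 1: discover 1; path=1; order=1
step 2: discover 2; path=1>2; order=1,2
step 3: discover 3; path=1>2>3; order=1,2,3
step 4: discover 4; path=1>2>3>4; order=1,2,3,4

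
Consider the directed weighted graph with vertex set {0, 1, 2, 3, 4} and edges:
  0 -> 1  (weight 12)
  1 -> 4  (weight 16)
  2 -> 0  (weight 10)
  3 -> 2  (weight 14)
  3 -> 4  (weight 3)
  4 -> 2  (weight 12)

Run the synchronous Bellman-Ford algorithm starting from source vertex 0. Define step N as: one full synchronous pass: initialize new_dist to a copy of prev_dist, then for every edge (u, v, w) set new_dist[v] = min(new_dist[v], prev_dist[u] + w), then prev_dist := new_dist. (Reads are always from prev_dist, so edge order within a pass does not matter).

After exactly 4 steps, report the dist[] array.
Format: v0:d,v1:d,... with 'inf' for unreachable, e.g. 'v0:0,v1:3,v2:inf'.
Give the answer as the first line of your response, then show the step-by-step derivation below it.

v0:0,v1:12,v2:40,v3:inf,v4:28

step 1: dist = v0:0,v1:12,v2:inf,v3:inf,v4:inf
step 2: dist = v0:0,v1:12,v2:inf,v3:inf,v4:28
step 3: dist = v0:0,v1:12,v2:40,v3:inf,v4:28
step 4: dist = v0:0,v1:12,v2:40,v3:inf,v4:28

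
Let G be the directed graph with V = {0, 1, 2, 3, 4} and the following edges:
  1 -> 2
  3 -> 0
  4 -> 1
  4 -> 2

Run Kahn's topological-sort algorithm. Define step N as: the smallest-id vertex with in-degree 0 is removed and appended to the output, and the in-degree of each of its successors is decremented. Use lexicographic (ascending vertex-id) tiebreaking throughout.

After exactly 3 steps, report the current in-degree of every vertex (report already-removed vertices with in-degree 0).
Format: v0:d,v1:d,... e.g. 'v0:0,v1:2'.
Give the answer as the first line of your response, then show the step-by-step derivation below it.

v0:0,v1:0,v2:1,v3:0,v4:0

step 1: output 3; order=[3]; indeg=(0,1,2,0,0)
step 2: output 0; order=[3,0]; indeg=(0,1,2,0,0)
step 3: output 4; order=[3,0,4]; indeg=(0,0,1,0,0)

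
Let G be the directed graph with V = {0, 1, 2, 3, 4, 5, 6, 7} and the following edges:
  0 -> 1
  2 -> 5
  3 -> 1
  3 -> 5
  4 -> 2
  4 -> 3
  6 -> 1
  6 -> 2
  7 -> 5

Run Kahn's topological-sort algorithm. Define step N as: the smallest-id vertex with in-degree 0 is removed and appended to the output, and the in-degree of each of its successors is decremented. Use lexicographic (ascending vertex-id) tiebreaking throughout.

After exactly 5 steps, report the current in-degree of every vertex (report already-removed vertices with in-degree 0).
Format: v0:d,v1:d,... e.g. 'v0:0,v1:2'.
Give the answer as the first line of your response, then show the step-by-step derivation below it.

v0:0,v1:0,v2:0,v3:0,v4:0,v5:2,v6:0,v7:0

step 1: output 0; order=[0]; indeg=(0,2,2,1,0,3,0,0)
step 2: output 4; order=[0,4]; indeg=(0,2,1,0,0,3,0,0)
step 3: output 3; order=[0,4,3]; indeg=(0,1,1,0,0,2,0,0)
step 4: output 6; order=[0,4,3,6]; indeg=(0,0,0,0,0,2,0,0)
step 5: output 1; order=[0,4,3,6,1]; indeg=(0,0,0,0,0,2,0,0)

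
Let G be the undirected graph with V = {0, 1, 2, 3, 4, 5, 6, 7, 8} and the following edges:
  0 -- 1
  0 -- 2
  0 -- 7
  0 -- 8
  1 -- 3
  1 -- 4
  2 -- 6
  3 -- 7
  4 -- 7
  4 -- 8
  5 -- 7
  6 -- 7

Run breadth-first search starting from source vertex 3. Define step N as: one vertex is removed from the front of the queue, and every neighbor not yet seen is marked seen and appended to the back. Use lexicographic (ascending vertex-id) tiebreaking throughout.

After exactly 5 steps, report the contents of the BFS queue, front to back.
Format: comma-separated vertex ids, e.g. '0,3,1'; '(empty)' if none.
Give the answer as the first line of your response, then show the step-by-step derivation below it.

5,6,2,8

step 1: dequeue 3; queue=[1,7]; order=3
step 2: dequeue 1; queue=[7,0,4]; order=3,1
step 3: dequeue 7; queue=[0,4,5,6]; order=3,1,7
step 4: dequeue 0; queue=[4,5,6,2,8]; order=3,1,7,0
step 5: dequeue 4; queue=[5,6,2,8]; order=3,1,7,0,4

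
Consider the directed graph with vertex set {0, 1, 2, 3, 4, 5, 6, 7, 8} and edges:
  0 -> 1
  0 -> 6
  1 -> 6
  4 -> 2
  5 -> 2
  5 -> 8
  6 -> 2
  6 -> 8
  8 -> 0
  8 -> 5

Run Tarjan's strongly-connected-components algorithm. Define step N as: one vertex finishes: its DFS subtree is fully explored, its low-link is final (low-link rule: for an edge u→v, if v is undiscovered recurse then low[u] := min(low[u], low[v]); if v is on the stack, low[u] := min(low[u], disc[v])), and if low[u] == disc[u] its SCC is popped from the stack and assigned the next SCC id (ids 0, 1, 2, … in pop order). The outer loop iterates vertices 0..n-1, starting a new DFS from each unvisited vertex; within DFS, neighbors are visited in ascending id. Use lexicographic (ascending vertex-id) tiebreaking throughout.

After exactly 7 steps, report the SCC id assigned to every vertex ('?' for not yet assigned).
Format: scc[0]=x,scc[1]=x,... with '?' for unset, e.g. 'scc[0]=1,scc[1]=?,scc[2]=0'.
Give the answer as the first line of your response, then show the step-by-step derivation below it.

scc[0]=1,scc[1]=1,scc[2]=0,scc[3]=2,scc[4]=?,scc[5]=1,scc[6]=1,scc[7]=?,scc[8]=1

step 1: low=(low[0]=0,low[1]=1,low[2]=3,low[3]=?,low[4]=?,low[5]=?,low[6]=2,low[7]=?,low[8]=?); scc=(scc[0]=?,scc[1]=?,scc[2]=0,scc[3]=?,scc[4]=?,scc[5]=?,scc[6]=?,scc[7]=?,scc[8]=?)
step 2: low=(low[0]=0,low[1]=1,low[2]=3,low[3]=?,low[4]=?,low[5]=4,low[6]=2,low[7]=?,low[8]=0); scc=(scc[0]=?,scc[1]=?,scc[2]=0,scc[3]=?,scc[4]=?,scc[5]=?,scc[6]=?,scc[7]=?,scc[8]=?)
step 3: low=(low[0]=0,low[1]=1,low[2]=3,low[3]=?,low[4]=?,low[5]=4,low[6]=2,low[7]=?,low[8]=0); scc=(scc[0]=?,scc[1]=?,scc[2]=0,scc[3]=?,scc[4]=?,scc[5]=?,scc[6]=?,scc[7]=?,scc[8]=?)
step 4: low=(low[0]=0,low[1]=1,low[2]=3,low[3]=?,low[4]=?,low[5]=4,low[6]=0,low[7]=?,low[8]=0); scc=(scc[0]=?,scc[1]=?,scc[2]=0,scc[3]=?,scc[4]=?,scc[5]=?,scc[6]=?,scc[7]=?,scc[8]=?)
step 5: low=(low[0]=0,low[1]=0,low[2]=3,low[3]=?,low[4]=?,low[5]=4,low[6]=0,low[7]=?,low[8]=0); scc=(scc[0]=?,scc[1]=?,scc[2]=0,scc[3]=?,scc[4]=?,scc[5]=?,scc[6]=?,scc[7]=?,scc[8]=?)
step 6: low=(low[0]=0,low[1]=0,low[2]=3,low[3]=?,low[4]=?,low[5]=4,low[6]=0,low[7]=?,low[8]=0); scc=(scc[0]=1,scc[1]=1,scc[2]=0,scc[3]=?,scc[4]=?,scc[5]=1,scc[6]=1,scc[7]=?,scc[8]=1)
step 7: low=(low[0]=0,low[1]=0,low[2]=3,low[3]=6,low[4]=?,low[5]=4,low[6]=0,low[7]=?,low[8]=0); scc=(scc[0]=1,scc[1]=1,scc[2]=0,scc[3]=2,scc[4]=?,scc[5]=1,scc[6]=1,scc[7]=?,scc[8]=1)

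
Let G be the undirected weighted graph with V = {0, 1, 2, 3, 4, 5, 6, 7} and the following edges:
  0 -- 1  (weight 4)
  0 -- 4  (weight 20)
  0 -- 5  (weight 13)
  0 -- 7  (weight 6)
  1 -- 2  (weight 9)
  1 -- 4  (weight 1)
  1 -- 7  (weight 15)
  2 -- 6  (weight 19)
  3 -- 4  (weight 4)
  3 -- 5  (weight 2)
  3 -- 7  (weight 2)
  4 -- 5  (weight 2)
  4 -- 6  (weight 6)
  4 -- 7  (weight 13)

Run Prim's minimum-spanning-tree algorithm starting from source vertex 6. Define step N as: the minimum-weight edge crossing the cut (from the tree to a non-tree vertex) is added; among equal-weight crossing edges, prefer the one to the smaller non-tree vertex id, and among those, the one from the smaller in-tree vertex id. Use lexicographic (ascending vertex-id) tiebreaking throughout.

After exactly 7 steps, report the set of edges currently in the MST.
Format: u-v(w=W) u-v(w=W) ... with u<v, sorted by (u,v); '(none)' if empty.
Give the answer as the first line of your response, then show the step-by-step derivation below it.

0-1(w=4) 1-2(w=9) 1-4(w=1) 3-5(w=2) 3-7(w=2) 4-5(w=2) 4-6(w=6)

step 1: add edge 4-6 (w=6); MST = {4-6(w=6)}
step 2: add edge 1-4 (w=1); MST = {1-4(w=1) 4-6(w=6)}
step 3: add edge 4-5 (w=2); MST = {1-4(w=1) 4-5(w=2) 4-6(w=6)}
step 4: add edge 3-5 (w=2); MST = {1-4(w=1) 3-5(w=2) 4-5(w=2) 4-6(w=6)}
step 5: add edge 3-7 (w=2); MST = {1-4(w=1) 3-5(w=2) 3-7(w=2) 4-5(w=2) 4-6(w=6)}
step 6: add edge 0-1 (w=4); MST = {0-1(w=4) 1-4(w=1) 3-5(w=2) 3-7(w=2) 4-5(w=2) 4-6(w=6)}
step 7: add edge 1-2 (w=9); MST = {0-1(w=4) 1-2(w=9) 1-4(w=1) 3-5(w=2) 3-7(w=2) 4-5(w=2) 4-6(w=6)}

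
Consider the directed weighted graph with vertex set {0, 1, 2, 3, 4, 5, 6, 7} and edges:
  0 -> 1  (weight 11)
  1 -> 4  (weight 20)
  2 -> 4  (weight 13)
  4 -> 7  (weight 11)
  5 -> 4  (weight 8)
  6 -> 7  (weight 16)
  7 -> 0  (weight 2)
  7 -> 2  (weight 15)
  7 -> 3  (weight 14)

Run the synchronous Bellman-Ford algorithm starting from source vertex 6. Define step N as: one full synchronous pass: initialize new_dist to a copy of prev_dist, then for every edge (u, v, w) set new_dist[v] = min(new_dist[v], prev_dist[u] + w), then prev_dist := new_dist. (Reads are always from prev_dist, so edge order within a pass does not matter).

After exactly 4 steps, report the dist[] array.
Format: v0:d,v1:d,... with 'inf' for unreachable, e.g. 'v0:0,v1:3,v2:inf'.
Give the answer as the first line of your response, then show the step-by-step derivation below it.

v0:18,v1:29,v2:31,v3:30,v4:44,v5:inf,v6:0,v7:16

step 1: dist = v0:inf,v1:inf,v2:inf,v3:inf,v4:inf,v5:inf,v6:0,v7:16
step 2: dist = v0:18,v1:inf,v2:31,v3:30,v4:inf,v5:inf,v6:0,v7:16
step 3: dist = v0:18,v1:29,v2:31,v3:30,v4:44,v5:inf,v6:0,v7:16
step 4: dist = v0:18,v1:29,v2:31,v3:30,v4:44,v5:inf,v6:0,v7:16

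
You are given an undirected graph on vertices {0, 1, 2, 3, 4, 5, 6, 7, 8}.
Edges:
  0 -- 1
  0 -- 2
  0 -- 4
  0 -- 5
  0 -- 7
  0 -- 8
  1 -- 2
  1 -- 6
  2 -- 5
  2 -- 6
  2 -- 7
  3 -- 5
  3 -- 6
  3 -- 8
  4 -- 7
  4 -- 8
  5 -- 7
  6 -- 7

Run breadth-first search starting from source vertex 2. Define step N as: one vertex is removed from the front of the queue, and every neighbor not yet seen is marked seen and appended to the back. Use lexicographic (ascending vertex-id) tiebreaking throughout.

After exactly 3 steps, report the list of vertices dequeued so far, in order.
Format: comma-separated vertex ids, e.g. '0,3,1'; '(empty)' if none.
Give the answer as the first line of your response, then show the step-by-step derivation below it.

2,0,1

step 1: dequeue 2; queue=[0,1,5,6,7]; order=2
step 2: dequeue 0; queue=[1,5,6,7,4,8]; order=2,0
step 3: dequeue 1; queue=[5,6,7,4,8]; order=2,0,1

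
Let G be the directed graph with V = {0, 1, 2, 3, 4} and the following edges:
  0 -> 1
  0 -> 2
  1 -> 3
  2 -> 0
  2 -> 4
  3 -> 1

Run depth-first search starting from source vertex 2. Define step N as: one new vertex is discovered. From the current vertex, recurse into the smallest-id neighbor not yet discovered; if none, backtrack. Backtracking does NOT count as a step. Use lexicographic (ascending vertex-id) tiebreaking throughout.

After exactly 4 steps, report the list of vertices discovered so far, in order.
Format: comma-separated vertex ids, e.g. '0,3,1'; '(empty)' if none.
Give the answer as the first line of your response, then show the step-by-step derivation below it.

2,0,1,3

step 1: discover 2; path=2; order=2
step 2: discover 0; path=2>0; order=2,0
step 3: discover 1; path=2>0>1; order=2,0,1
step 4: discover 3; path=2>0>1>3; order=2,0,1,3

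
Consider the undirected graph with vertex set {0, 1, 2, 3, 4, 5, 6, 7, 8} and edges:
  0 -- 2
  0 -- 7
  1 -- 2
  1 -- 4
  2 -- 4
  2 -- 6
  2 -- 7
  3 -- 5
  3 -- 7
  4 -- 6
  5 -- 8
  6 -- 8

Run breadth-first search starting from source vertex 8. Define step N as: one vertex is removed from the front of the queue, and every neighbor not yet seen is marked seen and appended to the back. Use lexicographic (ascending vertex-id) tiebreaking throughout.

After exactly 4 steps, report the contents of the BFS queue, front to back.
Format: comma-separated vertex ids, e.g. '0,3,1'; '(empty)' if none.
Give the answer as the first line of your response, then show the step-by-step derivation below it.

2,4,7

step 1: dequeue 8; queue=[5,6]; order=8
step 2: dequeue 5; queue=[6,3]; order=8,5
step 3: dequeue 6; queue=[3,2,4]; order=8,5,6
step 4: dequeue 3; queue=[2,4,7]; order=8,5,6,3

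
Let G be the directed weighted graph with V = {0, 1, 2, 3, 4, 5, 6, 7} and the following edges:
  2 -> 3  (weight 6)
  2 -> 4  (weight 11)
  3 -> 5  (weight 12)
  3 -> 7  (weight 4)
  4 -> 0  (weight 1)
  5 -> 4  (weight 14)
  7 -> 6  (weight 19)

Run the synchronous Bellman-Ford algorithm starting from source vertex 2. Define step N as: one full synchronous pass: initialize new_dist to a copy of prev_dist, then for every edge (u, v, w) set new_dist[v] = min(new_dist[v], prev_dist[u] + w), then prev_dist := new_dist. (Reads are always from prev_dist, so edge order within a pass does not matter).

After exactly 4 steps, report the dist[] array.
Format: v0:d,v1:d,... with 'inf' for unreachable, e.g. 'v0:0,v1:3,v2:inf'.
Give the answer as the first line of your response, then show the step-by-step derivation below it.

v0:12,v1:inf,v2:0,v3:6,v4:11,v5:18,v6:29,v7:10

step 1: dist = v0:inf,v1:inf,v2:0,v3:6,v4:11,v5:inf,v6:inf,v7:inf
step 2: dist = v0:12,v1:inf,v2:0,v3:6,v4:11,v5:18,v6:inf,v7:10
step 3: dist = v0:12,v1:inf,v2:0,v3:6,v4:11,v5:18,v6:29,v7:10
step 4: dist = v0:12,v1:inf,v2:0,v3:6,v4:11,v5:18,v6:29,v7:10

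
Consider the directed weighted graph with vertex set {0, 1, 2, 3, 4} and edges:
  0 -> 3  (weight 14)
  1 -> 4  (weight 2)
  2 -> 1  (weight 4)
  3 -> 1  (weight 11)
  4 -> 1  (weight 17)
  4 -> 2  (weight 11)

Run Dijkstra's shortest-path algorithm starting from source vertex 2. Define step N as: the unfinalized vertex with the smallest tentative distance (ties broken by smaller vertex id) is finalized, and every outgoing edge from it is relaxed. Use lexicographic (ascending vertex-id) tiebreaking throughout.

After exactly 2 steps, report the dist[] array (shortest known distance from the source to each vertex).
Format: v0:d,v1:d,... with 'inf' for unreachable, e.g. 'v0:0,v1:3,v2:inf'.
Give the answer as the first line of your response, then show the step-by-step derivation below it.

v0:inf,v1:4,v2:0,v3:inf,v4:6

step 1: dist = v0:inf,v1:4,v2:0,v3:inf,v4:inf
step 2: dist = v0:inf,v1:4,v2:0,v3:inf,v4:6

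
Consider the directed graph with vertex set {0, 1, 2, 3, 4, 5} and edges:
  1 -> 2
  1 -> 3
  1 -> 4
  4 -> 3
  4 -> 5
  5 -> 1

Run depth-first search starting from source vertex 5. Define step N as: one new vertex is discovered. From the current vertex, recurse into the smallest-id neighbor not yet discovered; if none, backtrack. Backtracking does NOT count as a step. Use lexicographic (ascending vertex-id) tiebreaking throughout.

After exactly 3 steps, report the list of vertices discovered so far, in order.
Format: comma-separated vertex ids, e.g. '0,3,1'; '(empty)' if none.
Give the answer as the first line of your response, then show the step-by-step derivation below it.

5,1,2

step 1: discover 5; path=5; order=5
step 2: discover 1; path=5>1; order=5,1
step 3: discover 2; path=5>1>2; order=5,1,2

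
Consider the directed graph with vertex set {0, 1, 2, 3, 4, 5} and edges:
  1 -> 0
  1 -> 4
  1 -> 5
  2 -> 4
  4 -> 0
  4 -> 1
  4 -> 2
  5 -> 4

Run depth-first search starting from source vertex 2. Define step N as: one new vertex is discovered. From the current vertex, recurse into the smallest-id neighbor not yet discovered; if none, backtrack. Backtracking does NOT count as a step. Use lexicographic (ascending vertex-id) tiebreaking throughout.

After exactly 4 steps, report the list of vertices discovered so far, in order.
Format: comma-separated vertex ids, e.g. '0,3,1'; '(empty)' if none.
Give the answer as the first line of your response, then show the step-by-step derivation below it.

2,4,0,1

step 1: discover 2; path=2; order=2
step 2: discover 4; path=2>4; order=2,4
step 3: discover 0; path=2>4>0; order=2,4,0
step 4: discover 1; path=2>4>1; order=2,4,0,1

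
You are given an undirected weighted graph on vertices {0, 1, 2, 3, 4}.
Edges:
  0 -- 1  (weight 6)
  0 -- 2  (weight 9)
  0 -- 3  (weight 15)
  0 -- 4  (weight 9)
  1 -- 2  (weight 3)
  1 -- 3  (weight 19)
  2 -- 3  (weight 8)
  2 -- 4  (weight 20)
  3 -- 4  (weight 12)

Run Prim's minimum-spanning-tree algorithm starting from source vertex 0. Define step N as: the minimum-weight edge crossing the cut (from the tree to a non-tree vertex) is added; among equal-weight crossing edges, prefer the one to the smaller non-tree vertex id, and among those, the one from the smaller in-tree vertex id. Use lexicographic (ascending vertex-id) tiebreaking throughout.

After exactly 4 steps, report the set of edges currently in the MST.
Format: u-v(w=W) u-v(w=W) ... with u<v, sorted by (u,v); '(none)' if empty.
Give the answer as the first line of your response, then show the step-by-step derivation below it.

0-1(w=6) 0-4(w=9) 1-2(w=3) 2-3(w=8)

step 1: add edge 0-1 (w=6); MST = {0-1(w=6)}
step 2: add edge 1-2 (w=3); MST = {0-1(w=6) 1-2(w=3)}
step 3: add edge 2-3 (w=8); MST = {0-1(w=6) 1-2(w=3) 2-3(w=8)}
step 4: add edge 0-4 (w=9); MST = {0-1(w=6) 0-4(w=9) 1-2(w=3) 2-3(w=8)}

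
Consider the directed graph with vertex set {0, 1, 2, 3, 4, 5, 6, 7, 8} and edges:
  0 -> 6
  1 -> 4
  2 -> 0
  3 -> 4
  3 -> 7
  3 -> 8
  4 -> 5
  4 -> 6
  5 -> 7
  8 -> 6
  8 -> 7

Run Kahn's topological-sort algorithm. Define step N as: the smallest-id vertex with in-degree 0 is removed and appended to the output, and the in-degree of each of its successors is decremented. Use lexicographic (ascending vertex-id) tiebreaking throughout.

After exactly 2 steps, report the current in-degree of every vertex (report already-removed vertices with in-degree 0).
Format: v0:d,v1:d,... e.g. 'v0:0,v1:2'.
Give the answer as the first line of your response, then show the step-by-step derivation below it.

v0:0,v1:0,v2:0,v3:0,v4:1,v5:1,v6:3,v7:3,v8:1

step 1: output 1; order=[1]; indeg=(1,0,0,0,1,1,3,3,1)
step 2: output 2; order=[1,2]; indeg=(0,0,0,0,1,1,3,3,1)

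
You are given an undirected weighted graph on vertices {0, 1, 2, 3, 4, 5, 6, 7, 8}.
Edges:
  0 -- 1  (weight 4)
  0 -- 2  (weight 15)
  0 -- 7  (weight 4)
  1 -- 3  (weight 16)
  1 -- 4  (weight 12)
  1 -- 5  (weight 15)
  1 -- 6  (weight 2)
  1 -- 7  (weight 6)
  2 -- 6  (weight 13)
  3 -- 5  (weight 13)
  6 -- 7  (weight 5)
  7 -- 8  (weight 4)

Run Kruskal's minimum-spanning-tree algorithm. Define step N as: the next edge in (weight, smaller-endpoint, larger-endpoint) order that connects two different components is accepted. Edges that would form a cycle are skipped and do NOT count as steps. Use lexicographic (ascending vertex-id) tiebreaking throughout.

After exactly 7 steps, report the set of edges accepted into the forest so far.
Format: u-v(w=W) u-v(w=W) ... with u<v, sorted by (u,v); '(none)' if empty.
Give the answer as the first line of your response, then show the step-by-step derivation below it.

0-1(w=4) 0-7(w=4) 1-4(w=12) 1-6(w=2) 2-6(w=13) 3-5(w=13) 7-8(w=4)

step 1: add edge 1-6 (w=2); MST = {1-6(w=2)}
step 2: add edge 0-1 (w=4); MST = {0-1(w=4) 1-6(w=2)}
step 3: add edge 0-7 (w=4); MST = {0-1(w=4) 0-7(w=4) 1-6(w=2)}
step 4: add edge 7-8 (w=4); MST = {0-1(w=4) 0-7(w=4) 1-6(w=2) 7-8(w=4)}
step 5: add edge 1-4 (w=12); MST = {0-1(w=4) 0-7(w=4) 1-4(w=12) 1-6(w=2) 7-8(w=4)}
step 6: add edge 2-6 (w=13); MST = {0-1(w=4) 0-7(w=4) 1-4(w=12) 1-6(w=2) 2-6(w=13) 7-8(w=4)}
step 7: add edge 3-5 (w=13); MST = {0-1(w=4) 0-7(w=4) 1-4(w=12) 1-6(w=2) 2-6(w=13) 3-5(w=13) 7-8(w=4)}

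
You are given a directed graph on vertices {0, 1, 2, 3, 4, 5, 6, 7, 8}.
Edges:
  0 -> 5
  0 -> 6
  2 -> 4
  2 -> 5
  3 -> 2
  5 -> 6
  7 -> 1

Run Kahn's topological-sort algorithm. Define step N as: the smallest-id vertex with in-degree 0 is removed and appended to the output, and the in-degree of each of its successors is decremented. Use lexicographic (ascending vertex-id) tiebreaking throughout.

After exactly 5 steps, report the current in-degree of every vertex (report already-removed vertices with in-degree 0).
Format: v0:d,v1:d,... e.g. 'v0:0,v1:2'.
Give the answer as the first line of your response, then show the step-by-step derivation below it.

v0:0,v1:1,v2:0,v3:0,v4:0,v5:0,v6:0,v7:0,v8:0

step 1: output 0; order=[0]; indeg=(0,1,1,0,1,1,1,0,0)
step 2: output 3; order=[0,3]; indeg=(0,1,0,0,1,1,1,0,0)
step 3: output 2; order=[0,3,2]; indeg=(0,1,0,0,0,0,1,0,0)
step 4: output 4; order=[0,3,2,4]; indeg=(0,1,0,0,0,0,1,0,0)
step 5: output 5; order=[0,3,2,4,5]; indeg=(0,1,0,0,0,0,0,0,0)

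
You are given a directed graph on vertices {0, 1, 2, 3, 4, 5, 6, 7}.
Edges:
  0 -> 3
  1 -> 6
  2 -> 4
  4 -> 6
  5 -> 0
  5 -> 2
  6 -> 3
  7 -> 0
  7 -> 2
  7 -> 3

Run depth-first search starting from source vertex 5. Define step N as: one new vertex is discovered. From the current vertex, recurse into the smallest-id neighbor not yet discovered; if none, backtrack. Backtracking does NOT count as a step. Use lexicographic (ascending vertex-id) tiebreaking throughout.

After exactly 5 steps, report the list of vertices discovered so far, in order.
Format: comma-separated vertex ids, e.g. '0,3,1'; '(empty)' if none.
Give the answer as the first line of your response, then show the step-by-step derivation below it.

5,0,3,2,4

step 1: discover 5; path=5; order=5
step 2: discover 0; path=5>0; order=5,0
step 3: discover 3; path=5>0>3; order=5,0,3
step 4: discover 2; path=5>2; order=5,0,3,2
step 5: discover 4; path=5>2>4; order=5,0,3,2,4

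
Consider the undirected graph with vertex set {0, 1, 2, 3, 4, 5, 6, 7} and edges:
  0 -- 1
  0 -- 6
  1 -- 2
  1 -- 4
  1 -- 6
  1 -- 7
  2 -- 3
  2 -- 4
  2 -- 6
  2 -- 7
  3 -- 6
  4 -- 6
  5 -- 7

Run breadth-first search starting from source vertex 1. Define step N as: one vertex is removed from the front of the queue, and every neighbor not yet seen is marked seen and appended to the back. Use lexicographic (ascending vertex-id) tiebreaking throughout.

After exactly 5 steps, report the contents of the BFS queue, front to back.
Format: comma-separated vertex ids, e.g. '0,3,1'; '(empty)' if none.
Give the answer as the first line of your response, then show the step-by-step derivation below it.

7,3

step 1: dequeue 1; queue=[0,2,4,6,7]; order=1
step 2: dequeue 0; queue=[2,4,6,7]; order=1,0
step 3: dequeue 2; queue=[4,6,7,3]; order=1,0,2
step 4: dequeue 4; queue=[6,7,3]; order=1,0,2,4
step 5: dequeue 6; queue=[7,3]; order=1,0,2,4,6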